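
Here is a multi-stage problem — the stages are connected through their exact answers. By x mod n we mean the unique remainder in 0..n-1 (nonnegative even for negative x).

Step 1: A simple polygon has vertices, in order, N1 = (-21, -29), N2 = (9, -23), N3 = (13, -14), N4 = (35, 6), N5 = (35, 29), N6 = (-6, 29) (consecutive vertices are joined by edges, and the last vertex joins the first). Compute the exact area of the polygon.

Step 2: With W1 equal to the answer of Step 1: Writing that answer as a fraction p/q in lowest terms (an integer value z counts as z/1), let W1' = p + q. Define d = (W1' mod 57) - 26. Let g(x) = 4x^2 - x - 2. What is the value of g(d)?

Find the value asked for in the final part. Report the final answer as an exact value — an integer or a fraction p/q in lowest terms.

37

Step 1: cross terms: (-21*-23 - 9*-29)=744, (9*-14 - 13*-23)=173, (13*6 - 35*-14)=568, (35*29 - 35*6)=805, (35*29 - -6*29)=1189, (-6*-29 - -21*29)=783; twice the area = |4262| = 4262; area = 2131; answer 2131
Step 2: W1 = 2131; threaded value p + q = 2132; d = -3; 4*(-3)^2 - 1*(-3)^1 - 2 = (36) + (3) + (-2) = 37; answer 37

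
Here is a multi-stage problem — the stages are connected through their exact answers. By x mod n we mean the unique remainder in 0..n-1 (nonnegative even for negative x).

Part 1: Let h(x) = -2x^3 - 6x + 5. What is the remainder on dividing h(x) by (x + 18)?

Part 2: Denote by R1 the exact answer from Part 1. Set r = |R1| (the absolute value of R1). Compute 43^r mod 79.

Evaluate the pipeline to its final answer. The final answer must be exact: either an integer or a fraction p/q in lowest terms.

68

Part 1: remainder = value at the root: -2*(-18)^3 - 6*(-18)^1 + 5 = (11664) + (108) + (5) = 11777; answer 11777
Part 2: R1 = 11777; r = 11777; squarings mod 79: 43^1=43, 43^2=32, 43^4=76, 43^8=9, 43^16=2, 43^32=4, 43^64=16, 43^128=19, 43^256=45, 43^512=50, 43^1024=51, 43^2048=73, 43^4096=36, 43^8192=32; 43^11777 = 43^1 * 43^512 * 43^1024 * 43^2048 * 43^8192 = 68 (mod 79); answer 68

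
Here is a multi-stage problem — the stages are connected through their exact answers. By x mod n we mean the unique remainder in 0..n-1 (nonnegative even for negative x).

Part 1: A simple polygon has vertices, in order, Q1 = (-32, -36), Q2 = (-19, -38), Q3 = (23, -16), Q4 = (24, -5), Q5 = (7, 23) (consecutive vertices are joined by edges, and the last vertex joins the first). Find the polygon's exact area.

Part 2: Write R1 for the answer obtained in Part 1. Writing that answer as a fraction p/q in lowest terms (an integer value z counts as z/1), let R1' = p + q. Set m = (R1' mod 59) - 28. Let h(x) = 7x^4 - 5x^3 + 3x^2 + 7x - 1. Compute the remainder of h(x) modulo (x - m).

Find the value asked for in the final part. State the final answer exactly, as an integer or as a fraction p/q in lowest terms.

Part 1: cross terms: (-32*-38 - -19*-36)=532, (-19*-16 - 23*-38)=1178, (23*-5 - 24*-16)=269, (24*23 - 7*-5)=587, (7*-36 - -32*23)=484; twice the area = |3050| = 3050; area = 1525; answer 1525
Part 2: R1 = 1525; threaded value p + q = 1526; m = 23; remainder = value at the root: 7*(23)^4 - 5*(23)^3 + 3*(23)^2 + 7*(23)^1 - 1 = (1958887) + (-60835) + (1587) + (161) + (-1) = 1899799; answer 1899799

1899799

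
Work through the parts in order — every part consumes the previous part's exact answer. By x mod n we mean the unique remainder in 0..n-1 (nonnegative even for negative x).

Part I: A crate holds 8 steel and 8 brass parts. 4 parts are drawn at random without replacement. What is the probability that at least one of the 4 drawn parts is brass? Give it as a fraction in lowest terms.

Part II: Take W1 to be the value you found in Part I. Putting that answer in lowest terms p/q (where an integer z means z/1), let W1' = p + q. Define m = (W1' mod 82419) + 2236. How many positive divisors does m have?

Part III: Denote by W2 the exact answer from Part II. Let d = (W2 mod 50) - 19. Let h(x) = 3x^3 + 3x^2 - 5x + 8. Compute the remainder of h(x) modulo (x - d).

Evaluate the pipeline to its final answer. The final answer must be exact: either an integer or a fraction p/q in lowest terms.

Part I: total draws C(16,4) = 1820; complement C(8,4) = 70; favorable 1820 - 70 = 1750; P = 25/26; answer 25/26
Part II: W1 = 25/26; threaded value p + q = 51; m = 2287; 2287 is prime, so its only divisors are 1 and 2287; count = 2; answer 2
Part III: W2 = 2; d = -17; remainder = value at the root: 3*(-17)^3 + 3*(-17)^2 - 5*(-17)^1 + 8 = (-14739) + (867) + (85) + (8) = -13779; answer -13779

-13779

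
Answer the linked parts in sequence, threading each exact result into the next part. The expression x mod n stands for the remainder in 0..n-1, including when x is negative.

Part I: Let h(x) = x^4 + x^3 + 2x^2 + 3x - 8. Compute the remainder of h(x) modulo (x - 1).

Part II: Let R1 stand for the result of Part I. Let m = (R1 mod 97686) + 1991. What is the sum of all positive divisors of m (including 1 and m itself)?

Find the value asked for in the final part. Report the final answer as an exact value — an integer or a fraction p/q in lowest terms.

Part I: remainder = value at the root: 1*(1)^4 + 1*(1)^3 + 2*(1)^2 + 3*(1)^1 - 8 = (1) + (1) + (2) + (3) + (-8) = -1; answer -1
Part II: R1 = -1; m = 99676; 99676 = 2^2 * 24919; sigma = (1 + 2 + 4) * (1 + 24919) = 7 * 24920 = 174440; answer 174440

174440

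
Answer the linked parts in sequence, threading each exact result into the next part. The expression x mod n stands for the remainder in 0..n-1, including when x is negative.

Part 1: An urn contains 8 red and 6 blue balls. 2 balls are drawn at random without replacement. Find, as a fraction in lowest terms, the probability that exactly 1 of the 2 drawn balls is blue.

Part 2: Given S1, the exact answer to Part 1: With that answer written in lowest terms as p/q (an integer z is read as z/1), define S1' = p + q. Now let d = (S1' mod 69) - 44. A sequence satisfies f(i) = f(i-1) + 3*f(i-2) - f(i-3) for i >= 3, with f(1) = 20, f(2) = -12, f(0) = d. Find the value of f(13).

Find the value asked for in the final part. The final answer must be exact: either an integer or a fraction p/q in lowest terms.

111148

Part 1: total draws C(14,2) = 91; favorable C(6,1)*C(8,1) = 48; P = 48/91; answer 48/91
Part 2: S1 = 48/91; threaded value p + q = 139; d = -43; f(3) = 1*(-12) + 3*(20) - 1*(-43) = 91; iterating: f(3)=91, f(4)=35, f(5)=320, f(6)=334, f(7)=1259, f(8)=1941, f(9)=5384, f(10)=9948, f(11)=24159, f(12)=48619, f(13)=111148; answer 111148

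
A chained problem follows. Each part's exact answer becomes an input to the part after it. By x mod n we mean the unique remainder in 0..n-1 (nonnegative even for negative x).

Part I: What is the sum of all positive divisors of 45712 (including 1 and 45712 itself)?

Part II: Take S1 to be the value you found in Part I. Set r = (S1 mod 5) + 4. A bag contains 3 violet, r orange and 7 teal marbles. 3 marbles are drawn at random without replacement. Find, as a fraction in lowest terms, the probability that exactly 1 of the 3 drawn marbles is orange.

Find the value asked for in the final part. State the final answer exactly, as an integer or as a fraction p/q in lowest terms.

Part I: 45712 = 2^4 * 2857; sigma = (1 + 2 + 4 + 8 + 16) * (1 + 2857) = 31 * 2858 = 88598; answer 88598
Part II: S1 = 88598; r = 7; total draws C(17,3) = 680; favorable C(7,1)*C(10,2) = 315; P = 63/136; answer 63/136

63/136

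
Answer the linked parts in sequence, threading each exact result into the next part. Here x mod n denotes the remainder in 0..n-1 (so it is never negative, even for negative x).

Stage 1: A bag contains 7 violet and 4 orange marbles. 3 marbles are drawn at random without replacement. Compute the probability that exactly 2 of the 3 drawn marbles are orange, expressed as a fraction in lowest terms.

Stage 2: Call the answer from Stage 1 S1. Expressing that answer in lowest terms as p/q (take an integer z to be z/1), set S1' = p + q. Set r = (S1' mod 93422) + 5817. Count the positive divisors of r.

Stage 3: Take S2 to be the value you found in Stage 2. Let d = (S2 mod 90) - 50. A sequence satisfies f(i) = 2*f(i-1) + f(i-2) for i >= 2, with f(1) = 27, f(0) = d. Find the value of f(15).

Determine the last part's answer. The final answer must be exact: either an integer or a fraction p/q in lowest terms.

2519087

Stage 1: total draws C(11,3) = 165; favorable C(4,2)*C(7,1) = 42; P = 14/55; answer 14/55
Stage 2: S1 = 14/55; threaded value p + q = 69; r = 5886; 5886 = 2 * 3^3 * 109; number of divisors = (1+1) * (3+1) * (1+1) = 16; answer 16
Stage 3: S2 = 16; d = -34; f(2) = 2*(27) + 1*(-34) = 20; iterating: f(2)=20, f(3)=67, f(4)=154, f(5)=375, f(6)=904, f(7)=2183, f(8)=5270, f(9)=12723, f(10)=30716, f(11)=74155, f(12)=179026, f(13)=432207, f(14)=1043440, f(15)=2519087; answer 2519087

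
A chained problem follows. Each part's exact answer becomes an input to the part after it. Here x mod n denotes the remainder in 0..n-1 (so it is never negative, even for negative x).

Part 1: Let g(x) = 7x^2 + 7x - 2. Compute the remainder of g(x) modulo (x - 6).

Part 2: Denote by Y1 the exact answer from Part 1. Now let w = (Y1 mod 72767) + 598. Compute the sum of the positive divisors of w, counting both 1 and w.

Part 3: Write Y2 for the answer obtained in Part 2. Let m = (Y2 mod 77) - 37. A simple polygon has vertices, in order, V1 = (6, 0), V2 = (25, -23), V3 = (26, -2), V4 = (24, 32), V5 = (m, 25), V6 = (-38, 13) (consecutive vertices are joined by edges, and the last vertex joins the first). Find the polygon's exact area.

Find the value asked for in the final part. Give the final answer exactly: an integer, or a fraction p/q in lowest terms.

1704

Part 1: remainder = value at the root: 7*(6)^2 + 7*(6)^1 - 2 = (252) + (42) + (-2) = 292; answer 292
Part 2: Y1 = 292; w = 890; 890 = 2 * 5 * 89; sigma = (1 + 2) * (1 + 5) * (1 + 89) = 3 * 6 * 90 = 1620; answer 1620
Part 3: Y2 = 1620; m = -34; cross terms: (6*-23 - 25*0)=-138, (25*-2 - 26*-23)=548, (26*32 - 24*-2)=880, (24*25 - -34*32)=1688, (-34*13 - -38*25)=508, (-38*0 - 6*13)=-78; twice the area = |3408| = 3408; area = 1704; answer 1704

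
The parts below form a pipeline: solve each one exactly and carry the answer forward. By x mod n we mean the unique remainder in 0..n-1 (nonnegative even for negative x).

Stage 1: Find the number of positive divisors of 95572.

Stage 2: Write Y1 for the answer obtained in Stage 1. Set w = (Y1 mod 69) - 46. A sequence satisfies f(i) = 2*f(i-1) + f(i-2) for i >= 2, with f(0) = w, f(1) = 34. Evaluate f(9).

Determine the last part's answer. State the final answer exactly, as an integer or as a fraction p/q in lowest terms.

17170

Stage 1: 95572 = 2^2 * 23893; number of divisors = (2+1) * (1+1) = 6; answer 6
Stage 2: Y1 = 6; w = -40; f(2) = 2*(34) + 1*(-40) = 28; iterating: f(2)=28, f(3)=90, f(4)=208, f(5)=506, f(6)=1220, f(7)=2946, f(8)=7112, f(9)=17170; answer 17170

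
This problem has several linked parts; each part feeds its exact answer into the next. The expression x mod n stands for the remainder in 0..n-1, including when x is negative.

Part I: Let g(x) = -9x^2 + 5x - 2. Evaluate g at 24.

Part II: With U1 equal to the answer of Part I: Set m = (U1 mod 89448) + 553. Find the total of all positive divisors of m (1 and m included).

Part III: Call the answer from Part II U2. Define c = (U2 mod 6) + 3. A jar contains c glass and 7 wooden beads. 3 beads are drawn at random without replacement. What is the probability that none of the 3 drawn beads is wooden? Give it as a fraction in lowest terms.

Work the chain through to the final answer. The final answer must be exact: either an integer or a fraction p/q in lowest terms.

Part I: -9*(24)^2 + 5*(24)^1 - 2 = (-5184) + (120) + (-2) = -5066; answer -5066
Part II: U1 = -5066; m = 84935; 84935 = 5 * 16987; sigma = (1 + 5) * (1 + 16987) = 6 * 16988 = 101928; answer 101928
Part III: U2 = 101928; c = 3; total draws C(10,3) = 120; favorable C(3,3) = 1; P = 1/120; answer 1/120

1/120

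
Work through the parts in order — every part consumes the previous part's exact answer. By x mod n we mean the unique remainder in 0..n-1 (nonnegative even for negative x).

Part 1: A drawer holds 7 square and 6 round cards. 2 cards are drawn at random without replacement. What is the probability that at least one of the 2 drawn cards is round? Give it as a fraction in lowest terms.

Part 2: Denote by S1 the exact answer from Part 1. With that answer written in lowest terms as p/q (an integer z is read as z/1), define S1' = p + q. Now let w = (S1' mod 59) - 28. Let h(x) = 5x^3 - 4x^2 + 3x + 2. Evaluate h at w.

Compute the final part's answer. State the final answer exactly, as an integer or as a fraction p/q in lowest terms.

23462

Part 1: total draws C(13,2) = 78; complement C(7,2) = 21; favorable 78 - 21 = 57; P = 19/26; answer 19/26
Part 2: S1 = 19/26; threaded value p + q = 45; w = 17; 5*(17)^3 - 4*(17)^2 + 3*(17)^1 + 2 = (24565) + (-1156) + (51) + (2) = 23462; answer 23462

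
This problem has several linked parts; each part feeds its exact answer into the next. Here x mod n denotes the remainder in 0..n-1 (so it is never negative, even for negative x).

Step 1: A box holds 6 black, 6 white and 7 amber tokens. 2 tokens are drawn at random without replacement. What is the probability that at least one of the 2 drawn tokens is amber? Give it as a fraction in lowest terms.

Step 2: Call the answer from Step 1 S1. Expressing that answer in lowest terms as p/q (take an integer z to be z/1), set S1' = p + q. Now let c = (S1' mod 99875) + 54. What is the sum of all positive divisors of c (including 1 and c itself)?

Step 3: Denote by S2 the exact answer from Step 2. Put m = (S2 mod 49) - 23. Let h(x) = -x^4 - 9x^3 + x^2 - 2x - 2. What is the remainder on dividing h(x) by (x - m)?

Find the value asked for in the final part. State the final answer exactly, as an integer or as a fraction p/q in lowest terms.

Step 1: total draws C(19,2) = 171; complement C(12,2) = 66; favorable 171 - 66 = 105; P = 35/57; answer 35/57
Step 2: S1 = 35/57; threaded value p + q = 92; c = 146; 146 = 2 * 73; sigma = (1 + 2) * (1 + 73) = 3 * 74 = 222; answer 222
Step 3: S2 = 222; m = 3; remainder = value at the root: -1*(3)^4 - 9*(3)^3 + 1*(3)^2 - 2*(3)^1 - 2 = (-81) + (-243) + (9) + (-6) + (-2) = -323; answer -323

-323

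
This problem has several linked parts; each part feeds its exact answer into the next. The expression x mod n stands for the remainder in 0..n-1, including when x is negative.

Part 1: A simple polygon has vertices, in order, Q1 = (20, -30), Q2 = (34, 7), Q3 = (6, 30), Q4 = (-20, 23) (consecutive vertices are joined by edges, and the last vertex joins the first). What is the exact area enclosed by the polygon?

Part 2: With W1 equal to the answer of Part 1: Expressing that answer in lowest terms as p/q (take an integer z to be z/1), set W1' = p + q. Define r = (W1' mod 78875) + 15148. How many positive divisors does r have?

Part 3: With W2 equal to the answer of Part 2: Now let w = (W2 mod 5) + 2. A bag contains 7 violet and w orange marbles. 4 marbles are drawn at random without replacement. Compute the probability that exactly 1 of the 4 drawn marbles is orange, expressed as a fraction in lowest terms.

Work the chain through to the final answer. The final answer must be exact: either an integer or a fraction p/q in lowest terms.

Part 1: cross terms: (20*7 - 34*-30)=1160, (34*30 - 6*7)=978, (6*23 - -20*30)=738, (-20*-30 - 20*23)=140; twice the area = |3016| = 3016; area = 1508; answer 1508
Part 2: W1 = 1508; threaded value p + q = 1509; r = 16657; 16657 is prime, so its only divisors are 1 and 16657; count = 2; answer 2
Part 3: W2 = 2; w = 4; total draws C(11,4) = 330; favorable C(4,1)*C(7,3) = 140; P = 14/33; answer 14/33

14/33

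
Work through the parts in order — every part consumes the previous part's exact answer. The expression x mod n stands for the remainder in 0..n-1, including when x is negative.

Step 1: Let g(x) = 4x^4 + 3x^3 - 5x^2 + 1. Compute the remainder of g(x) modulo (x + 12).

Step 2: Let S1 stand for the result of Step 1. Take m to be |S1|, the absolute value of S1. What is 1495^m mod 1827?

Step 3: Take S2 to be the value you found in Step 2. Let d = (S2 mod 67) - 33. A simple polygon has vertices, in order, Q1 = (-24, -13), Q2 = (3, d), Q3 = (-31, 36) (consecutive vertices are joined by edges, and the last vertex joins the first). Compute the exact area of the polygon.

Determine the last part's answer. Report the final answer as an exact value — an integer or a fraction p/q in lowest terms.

735

Step 1: remainder = value at the root: 4*(-12)^4 + 3*(-12)^3 - 5*(-12)^2 + 1 = (82944) + (-5184) + (-720) + (1) = 77041; answer 77041
Step 2: S1 = 77041; m = 77041; squarings mod 1827: 1495^1=1495, 1495^2=604, 1495^4=1243, 1495^8=1234, 1495^16=865, 1495^32=982, 1495^64=1495, 1495^128=604, 1495^256=1243, 1495^512=1234, 1495^1024=865, 1495^2048=982, 1495^4096=1495, 1495^8192=604, 1495^16384=1243, 1495^32768=1234, 1495^65536=865; 1495^77041 = 1495^1 * 1495^16 * 1495^32 * 1495^64 * 1495^128 * 1495^1024 * 1495^2048 * 1495^8192 * 1495^65536 = 1180 (mod 1827); answer 1180
Step 3: S2 = 1180; d = 8; cross terms: (-24*8 - 3*-13)=-153, (3*36 - -31*8)=356, (-31*-13 - -24*36)=1267; twice the area = |1470| = 1470; area = 735; answer 735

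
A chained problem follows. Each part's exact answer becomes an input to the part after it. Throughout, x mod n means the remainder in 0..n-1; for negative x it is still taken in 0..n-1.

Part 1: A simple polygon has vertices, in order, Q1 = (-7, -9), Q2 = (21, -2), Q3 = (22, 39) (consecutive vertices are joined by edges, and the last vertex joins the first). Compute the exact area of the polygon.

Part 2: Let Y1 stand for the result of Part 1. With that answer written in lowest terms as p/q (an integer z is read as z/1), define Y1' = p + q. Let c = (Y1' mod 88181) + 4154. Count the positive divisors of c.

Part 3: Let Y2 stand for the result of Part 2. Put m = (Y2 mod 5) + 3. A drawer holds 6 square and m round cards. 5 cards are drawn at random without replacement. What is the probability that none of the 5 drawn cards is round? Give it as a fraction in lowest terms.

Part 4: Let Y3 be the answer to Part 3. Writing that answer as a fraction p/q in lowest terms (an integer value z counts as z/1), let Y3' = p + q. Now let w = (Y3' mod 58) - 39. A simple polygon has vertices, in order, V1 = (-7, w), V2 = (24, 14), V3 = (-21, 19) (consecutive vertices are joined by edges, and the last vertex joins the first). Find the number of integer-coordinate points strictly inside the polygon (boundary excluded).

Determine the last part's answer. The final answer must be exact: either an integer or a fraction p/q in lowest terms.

Part 1: cross terms: (-7*-2 - 21*-9)=203, (21*39 - 22*-2)=863, (22*-9 - -7*39)=75; twice the area = |1141| = 1141; area = 1141/2; answer 1141/2
Part 2: Y1 = 1141/2; threaded value p + q = 1143; c = 5297; 5297 is prime, so its only divisors are 1 and 5297; count = 2; answer 2
Part 3: Y2 = 2; m = 5; total draws C(11,5) = 462; favorable C(6,5) = 6; P = 1/77; answer 1/77
Part 4: Y3 = 1/77; threaded value p + q = 78; w = -19; cross terms: (-7*14 - 24*-19)=358, (24*19 - -21*14)=750, (-21*-19 - -7*19)=532; twice the area = |1640| = 1640; area = 820; boundary points = 1 + 5 + 2 = 8; strictly interior points = area - boundary/2 + 1 = 817; answer 817

817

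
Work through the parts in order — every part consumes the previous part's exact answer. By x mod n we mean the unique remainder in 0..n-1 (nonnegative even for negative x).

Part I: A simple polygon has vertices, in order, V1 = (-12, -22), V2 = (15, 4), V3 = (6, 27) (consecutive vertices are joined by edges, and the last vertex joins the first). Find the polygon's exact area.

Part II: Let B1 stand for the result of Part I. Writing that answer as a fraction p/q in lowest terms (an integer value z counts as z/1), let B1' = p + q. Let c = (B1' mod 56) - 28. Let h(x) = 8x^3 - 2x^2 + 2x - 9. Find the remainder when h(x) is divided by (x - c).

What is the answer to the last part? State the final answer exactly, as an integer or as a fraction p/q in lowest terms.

-10921

Part I: cross terms: (-12*4 - 15*-22)=282, (15*27 - 6*4)=381, (6*-22 - -12*27)=192; twice the area = |855| = 855; area = 855/2; answer 855/2
Part II: B1 = 855/2; threaded value p + q = 857; c = -11; remainder = value at the root: 8*(-11)^3 - 2*(-11)^2 + 2*(-11)^1 - 9 = (-10648) + (-242) + (-22) + (-9) = -10921; answer -10921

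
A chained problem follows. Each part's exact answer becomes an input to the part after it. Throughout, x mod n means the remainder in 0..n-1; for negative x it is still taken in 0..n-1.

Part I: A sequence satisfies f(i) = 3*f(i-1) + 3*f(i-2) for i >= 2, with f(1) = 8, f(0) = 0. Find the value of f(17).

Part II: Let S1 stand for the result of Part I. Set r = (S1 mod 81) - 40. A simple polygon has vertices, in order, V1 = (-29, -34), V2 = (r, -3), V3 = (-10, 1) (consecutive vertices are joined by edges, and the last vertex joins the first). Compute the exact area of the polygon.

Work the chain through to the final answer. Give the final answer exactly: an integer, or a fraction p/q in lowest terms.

Part I: f(2) = 3*(8) + 3*(0) = 24; iterating: f(2)=24, f(3)=96, f(4)=360, f(5)=1368, f(6)=5184, f(7)=19656, f(8)=74520, f(9)=282528, f(10)=1071144, f(11)=4061016, f(12)=15396480, f(13)=58372488, f(14)=221306904, f(15)=839038176, f(16)=3181035240, f(17)=12060220248; answer 12060220248
Part II: S1 = 12060220248; r = -40; cross terms: (-29*-3 - -40*-34)=-1273, (-40*1 - -10*-3)=-70, (-10*-34 - -29*1)=369; twice the area = |-974| = 974; area = 487; answer 487

487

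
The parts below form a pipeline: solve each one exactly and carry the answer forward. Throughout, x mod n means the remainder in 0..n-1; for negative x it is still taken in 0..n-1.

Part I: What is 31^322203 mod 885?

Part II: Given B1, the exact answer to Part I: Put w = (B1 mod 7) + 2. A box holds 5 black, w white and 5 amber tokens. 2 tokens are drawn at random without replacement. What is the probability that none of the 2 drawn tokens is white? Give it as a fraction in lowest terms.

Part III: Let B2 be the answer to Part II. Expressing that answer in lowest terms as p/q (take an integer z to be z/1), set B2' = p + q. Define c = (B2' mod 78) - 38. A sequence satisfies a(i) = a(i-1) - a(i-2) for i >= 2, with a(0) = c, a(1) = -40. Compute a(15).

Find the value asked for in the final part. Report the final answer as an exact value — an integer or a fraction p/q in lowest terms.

Part I: squarings mod 885: 31^1=31, 31^2=76, 31^4=466, 31^8=331, 31^16=706, 31^32=181, 31^64=16, 31^128=256, 31^256=46, 31^512=346, 31^1024=241, 31^2048=556, 31^4096=271, 31^8192=871, 31^16384=196, 31^32768=361, 31^65536=226, 31^131072=631, 31^262144=796; 31^322203 = 31^1 * 31^2 * 31^8 * 31^16 * 31^128 * 31^512 * 31^2048 * 31^8192 * 31^16384 * 31^32768 * 31^262144 = 856 (mod 885); answer 856
Part II: B1 = 856; w = 4; total draws C(14,2) = 91; favorable C(10,2) = 45; P = 45/91; answer 45/91
Part III: B2 = 45/91; threaded value p + q = 136; c = 20; a(2) = 1*(-40) - 1*(20) = -60; iterating: a(2)=-60, a(3)=-20, a(4)=40, a(5)=60, a(6)=20, a(7)=-40, a(8)=-60, a(9)=-20, a(10)=40, a(11)=60, a(12)=20, a(13)=-40, a(14)=-60, a(15)=-20; answer -20

-20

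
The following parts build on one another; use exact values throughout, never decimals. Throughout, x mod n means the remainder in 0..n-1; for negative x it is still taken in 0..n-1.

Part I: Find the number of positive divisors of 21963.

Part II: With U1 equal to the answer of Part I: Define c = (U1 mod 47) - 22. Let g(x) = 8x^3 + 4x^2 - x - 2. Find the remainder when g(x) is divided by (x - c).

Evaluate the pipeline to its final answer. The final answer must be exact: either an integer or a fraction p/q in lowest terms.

-45344

Part I: 21963 = 3 * 7321; number of divisors = (1+1) * (1+1) = 4; answer 4
Part II: U1 = 4; c = -18; remainder = value at the root: 8*(-18)^3 + 4*(-18)^2 - 1*(-18)^1 - 2 = (-46656) + (1296) + (18) + (-2) = -45344; answer -45344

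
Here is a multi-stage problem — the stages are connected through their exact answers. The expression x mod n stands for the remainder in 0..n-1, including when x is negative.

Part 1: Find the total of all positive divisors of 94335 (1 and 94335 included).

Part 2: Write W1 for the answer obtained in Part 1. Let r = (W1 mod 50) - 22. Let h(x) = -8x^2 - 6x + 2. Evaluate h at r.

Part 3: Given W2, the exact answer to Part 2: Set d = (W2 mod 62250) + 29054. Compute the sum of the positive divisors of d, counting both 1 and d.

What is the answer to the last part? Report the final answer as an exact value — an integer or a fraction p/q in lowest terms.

Part 1: 94335 = 3 * 5 * 19 * 331; sigma = (1 + 3) * (1 + 5) * (1 + 19) * (1 + 331) = 4 * 6 * 20 * 332 = 159360; answer 159360
Part 2: W1 = 159360; r = -12; -8*(-12)^2 - 6*(-12)^1 + 2 = (-1152) + (72) + (2) = -1078; answer -1078
Part 3: W2 = -1078; d = 90226; 90226 = 2 * 197 * 229; sigma = (1 + 2) * (1 + 197) * (1 + 229) = 3 * 198 * 230 = 136620; answer 136620

136620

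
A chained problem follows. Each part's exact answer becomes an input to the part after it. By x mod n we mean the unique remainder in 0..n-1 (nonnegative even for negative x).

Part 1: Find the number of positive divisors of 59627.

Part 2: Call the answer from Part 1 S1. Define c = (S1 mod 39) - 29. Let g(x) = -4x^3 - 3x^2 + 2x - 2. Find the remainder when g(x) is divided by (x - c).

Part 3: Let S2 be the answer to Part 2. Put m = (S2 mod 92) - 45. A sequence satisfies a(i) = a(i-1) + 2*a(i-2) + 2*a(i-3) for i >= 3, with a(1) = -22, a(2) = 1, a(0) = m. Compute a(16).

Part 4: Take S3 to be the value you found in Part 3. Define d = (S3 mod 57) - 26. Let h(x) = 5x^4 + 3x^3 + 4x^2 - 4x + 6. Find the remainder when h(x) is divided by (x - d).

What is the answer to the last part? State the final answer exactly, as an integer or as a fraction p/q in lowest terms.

Part 1: 59627 is prime, so its only divisors are 1 and 59627; count = 2; answer 2
Part 2: S1 = 2; c = -27; remainder = value at the root: -4*(-27)^3 - 3*(-27)^2 + 2*(-27)^1 - 2 = (78732) + (-2187) + (-54) + (-2) = 76489; answer 76489
Part 3: S2 = 76489; m = -8; a(3) = 1*(1) + 2*(-22) + 2*(-8) = -59; iterating: a(3)=-59, a(4)=-101, a(5)=-217, a(6)=-537, a(7)=-1173, a(8)=-2681, a(9)=-6101, a(10)=-13809, a(11)=-31373, a(12)=-71193, a(13)=-161557, a(14)=-366689, a(15)=-832189, a(16)=-1888681; answer -1888681
Part 4: S3 = -1888681; d = -12; remainder = value at the root: 5*(-12)^4 + 3*(-12)^3 + 4*(-12)^2 - 4*(-12)^1 + 6 = (103680) + (-5184) + (576) + (48) + (6) = 99126; answer 99126

99126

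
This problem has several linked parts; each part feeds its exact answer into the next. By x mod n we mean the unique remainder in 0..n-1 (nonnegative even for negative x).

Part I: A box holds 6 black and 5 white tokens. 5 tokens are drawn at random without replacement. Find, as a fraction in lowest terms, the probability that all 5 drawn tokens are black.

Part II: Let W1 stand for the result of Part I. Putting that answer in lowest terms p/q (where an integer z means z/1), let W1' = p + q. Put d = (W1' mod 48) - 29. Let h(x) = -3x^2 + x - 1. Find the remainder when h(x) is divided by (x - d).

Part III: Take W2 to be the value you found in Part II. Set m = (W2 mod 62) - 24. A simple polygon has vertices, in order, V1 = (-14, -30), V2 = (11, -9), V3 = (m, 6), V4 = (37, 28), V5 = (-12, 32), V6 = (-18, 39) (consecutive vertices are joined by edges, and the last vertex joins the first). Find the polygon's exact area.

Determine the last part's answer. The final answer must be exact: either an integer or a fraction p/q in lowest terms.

Part I: total draws C(11,5) = 462; favorable C(6,5) = 6; P = 1/77; answer 1/77
Part II: W1 = 1/77; threaded value p + q = 78; d = 1; remainder = value at the root: -3*(1)^2 + 1*(1)^1 - 1 = (-3) + (1) + (-1) = -3; answer -3
Part III: W2 = -3; m = 35; cross terms: (-14*-9 - 11*-30)=456, (11*6 - 35*-9)=381, (35*28 - 37*6)=758, (37*32 - -12*28)=1520, (-12*39 - -18*32)=108, (-18*-30 - -14*39)=1086; twice the area = |4309| = 4309; area = 4309/2; answer 4309/2

4309/2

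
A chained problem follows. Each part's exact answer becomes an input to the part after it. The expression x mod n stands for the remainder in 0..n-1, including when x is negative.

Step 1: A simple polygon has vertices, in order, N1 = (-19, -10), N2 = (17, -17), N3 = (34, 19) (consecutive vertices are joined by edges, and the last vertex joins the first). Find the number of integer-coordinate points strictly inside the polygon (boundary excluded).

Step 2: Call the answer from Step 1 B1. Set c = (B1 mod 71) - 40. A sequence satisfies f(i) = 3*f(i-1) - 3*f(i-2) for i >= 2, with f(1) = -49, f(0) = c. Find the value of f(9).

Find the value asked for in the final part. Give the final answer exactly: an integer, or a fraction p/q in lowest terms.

14742

Step 1: cross terms: (-19*-17 - 17*-10)=493, (17*19 - 34*-17)=901, (34*-10 - -19*19)=21; twice the area = |1415| = 1415; area = 1415/2; boundary points = 1 + 1 + 1 = 3; strictly interior points = area - boundary/2 + 1 = 707; answer 707
Step 2: B1 = 707; c = 28; f(2) = 3*(-49) - 3*(28) = -231; iterating: f(2)=-231, f(3)=-546, f(4)=-945, f(5)=-1197, f(6)=-756, f(7)=1323, f(8)=6237, f(9)=14742; answer 14742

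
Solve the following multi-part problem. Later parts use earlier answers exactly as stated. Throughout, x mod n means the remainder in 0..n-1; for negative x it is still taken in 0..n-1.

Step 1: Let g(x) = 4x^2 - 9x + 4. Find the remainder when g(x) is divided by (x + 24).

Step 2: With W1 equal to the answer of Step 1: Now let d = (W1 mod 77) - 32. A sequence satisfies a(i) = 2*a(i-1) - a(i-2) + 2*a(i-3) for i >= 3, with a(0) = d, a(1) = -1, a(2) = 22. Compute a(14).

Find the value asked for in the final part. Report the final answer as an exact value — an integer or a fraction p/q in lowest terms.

163822

Step 1: remainder = value at the root: 4*(-24)^2 - 9*(-24)^1 + 4 = (2304) + (216) + (4) = 2524; answer 2524
Step 2: W1 = 2524; d = 28; a(3) = 2*(22) - 1*(-1) + 2*(28) = 101; iterating: a(3)=101, a(4)=178, a(5)=299, a(6)=622, a(7)=1301, a(8)=2578, a(9)=5099, a(10)=10222, a(11)=20501, a(12)=40978, a(13)=81899, a(14)=163822; answer 163822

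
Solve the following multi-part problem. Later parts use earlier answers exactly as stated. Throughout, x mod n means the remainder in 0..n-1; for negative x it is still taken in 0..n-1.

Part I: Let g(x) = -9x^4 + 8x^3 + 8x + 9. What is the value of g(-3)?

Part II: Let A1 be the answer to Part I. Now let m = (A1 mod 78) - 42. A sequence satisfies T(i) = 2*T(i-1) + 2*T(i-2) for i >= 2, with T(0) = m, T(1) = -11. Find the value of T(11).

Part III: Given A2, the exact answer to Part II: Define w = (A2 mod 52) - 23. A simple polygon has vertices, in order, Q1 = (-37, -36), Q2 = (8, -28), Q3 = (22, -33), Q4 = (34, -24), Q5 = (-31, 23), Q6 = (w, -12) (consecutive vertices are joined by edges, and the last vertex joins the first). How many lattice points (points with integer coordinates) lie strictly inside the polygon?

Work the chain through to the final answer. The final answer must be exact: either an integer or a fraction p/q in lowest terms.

965

Part I: -9*(-3)^4 + 8*(-3)^3 + 8*(-3)^1 + 9 = (-729) + (-216) + (-24) + (9) = -960; answer -960
Part II: A1 = -960; m = 12; T(2) = 2*(-11) + 2*(12) = 2; iterating: T(2)=2, T(3)=-18, T(4)=-32, T(5)=-100, T(6)=-264, T(7)=-728, T(8)=-1984, T(9)=-5424, T(10)=-14816, T(11)=-40480; answer -40480
Part III: A2 = -40480; w = 5; cross terms: (-37*-28 - 8*-36)=1324, (8*-33 - 22*-28)=352, (22*-24 - 34*-33)=594, (34*23 - -31*-24)=38, (-31*-12 - 5*23)=257, (5*-36 - -37*-12)=-624; twice the area = |1941| = 1941; area = 1941/2; boundary points = 1 + 1 + 3 + 1 + 1 + 6 = 13; strictly interior points = area - boundary/2 + 1 = 965; answer 965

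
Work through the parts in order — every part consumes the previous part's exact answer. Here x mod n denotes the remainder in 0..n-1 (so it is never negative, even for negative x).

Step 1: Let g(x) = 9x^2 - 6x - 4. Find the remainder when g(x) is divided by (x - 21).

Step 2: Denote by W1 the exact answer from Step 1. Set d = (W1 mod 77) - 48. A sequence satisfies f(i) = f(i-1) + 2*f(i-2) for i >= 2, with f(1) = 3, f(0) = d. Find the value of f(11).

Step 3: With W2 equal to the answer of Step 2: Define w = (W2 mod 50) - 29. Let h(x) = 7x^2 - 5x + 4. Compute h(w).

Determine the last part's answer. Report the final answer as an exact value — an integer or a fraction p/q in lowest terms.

136

Step 1: remainder = value at the root: 9*(21)^2 - 6*(21)^1 - 4 = (3969) + (-126) + (-4) = 3839; answer 3839
Step 2: W1 = 3839; d = 18; f(2) = 1*(3) + 2*(18) = 39; iterating: f(2)=39, f(3)=45, f(4)=123, f(5)=213, f(6)=459, f(7)=885, f(8)=1803, f(9)=3573, f(10)=7179, f(11)=14325; answer 14325
Step 3: W2 = 14325; w = -4; 7*(-4)^2 - 5*(-4)^1 + 4 = (112) + (20) + (4) = 136; answer 136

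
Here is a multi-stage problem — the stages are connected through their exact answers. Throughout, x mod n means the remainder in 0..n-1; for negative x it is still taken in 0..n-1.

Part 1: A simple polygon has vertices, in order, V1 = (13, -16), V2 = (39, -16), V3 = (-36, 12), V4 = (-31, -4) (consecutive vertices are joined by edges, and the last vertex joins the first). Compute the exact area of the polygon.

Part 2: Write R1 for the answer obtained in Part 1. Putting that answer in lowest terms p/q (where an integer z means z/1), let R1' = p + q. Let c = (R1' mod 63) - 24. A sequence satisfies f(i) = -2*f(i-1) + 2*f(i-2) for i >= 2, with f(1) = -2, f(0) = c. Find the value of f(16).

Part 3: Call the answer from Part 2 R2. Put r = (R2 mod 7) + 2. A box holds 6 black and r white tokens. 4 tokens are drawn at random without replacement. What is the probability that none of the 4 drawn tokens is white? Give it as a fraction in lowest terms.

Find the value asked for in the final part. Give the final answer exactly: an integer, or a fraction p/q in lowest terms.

15/1001

Part 1: cross terms: (13*-16 - 39*-16)=416, (39*12 - -36*-16)=-108, (-36*-4 - -31*12)=516, (-31*-16 - 13*-4)=548; twice the area = |1372| = 1372; area = 686; answer 686
Part 2: R1 = 686; threaded value p + q = 687; c = 33; f(2) = -2*(-2) + 2*(33) = 70; iterating: f(2)=70, f(3)=-144, f(4)=428, f(5)=-1144, f(6)=3144, f(7)=-8576, f(8)=23440, f(9)=-64032, f(10)=174944, f(11)=-477952, f(12)=1305792, f(13)=-3567488, f(14)=9746560, f(15)=-26628096, f(16)=72749312; answer 72749312
Part 3: R2 = 72749312; r = 8; total draws C(14,4) = 1001; favorable C(6,4) = 15; P = 15/1001; answer 15/1001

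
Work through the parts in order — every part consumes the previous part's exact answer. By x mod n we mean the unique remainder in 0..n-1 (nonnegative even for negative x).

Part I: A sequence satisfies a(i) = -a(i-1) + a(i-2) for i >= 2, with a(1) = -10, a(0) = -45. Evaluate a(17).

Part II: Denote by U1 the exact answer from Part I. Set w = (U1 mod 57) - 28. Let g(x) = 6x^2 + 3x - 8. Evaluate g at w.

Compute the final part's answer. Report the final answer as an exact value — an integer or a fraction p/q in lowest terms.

Part I: a(2) = -1*(-10) + 1*(-45) = -35; iterating: a(2)=-35, a(3)=25, a(4)=-60, a(5)=85, a(6)=-145, a(7)=230, a(8)=-375, a(9)=605, a(10)=-980, a(11)=1585, a(12)=-2565, a(13)=4150, a(14)=-6715, a(15)=10865, a(16)=-17580, a(17)=28445; answer 28445
Part II: U1 = 28445; w = -26; 6*(-26)^2 + 3*(-26)^1 - 8 = (4056) + (-78) + (-8) = 3970; answer 3970

3970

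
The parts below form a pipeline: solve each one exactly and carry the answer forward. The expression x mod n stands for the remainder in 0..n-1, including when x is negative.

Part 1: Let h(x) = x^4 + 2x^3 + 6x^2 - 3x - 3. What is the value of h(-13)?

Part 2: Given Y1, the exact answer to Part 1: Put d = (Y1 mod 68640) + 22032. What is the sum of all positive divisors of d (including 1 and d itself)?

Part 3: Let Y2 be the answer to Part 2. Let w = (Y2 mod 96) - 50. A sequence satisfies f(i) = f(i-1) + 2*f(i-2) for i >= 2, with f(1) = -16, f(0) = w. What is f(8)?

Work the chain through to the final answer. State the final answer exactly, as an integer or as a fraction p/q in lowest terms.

1564

Part 1: 1*(-13)^4 + 2*(-13)^3 + 6*(-13)^2 - 3*(-13)^1 - 3 = (28561) + (-4394) + (1014) + (39) + (-3) = 25217; answer 25217
Part 2: Y1 = 25217; d = 47249; 47249 = 37 * 1277; sigma = (1 + 37) * (1 + 1277) = 38 * 1278 = 48564; answer 48564
Part 3: Y2 = 48564; w = 34; f(2) = 1*(-16) + 2*(34) = 52; iterating: f(2)=52, f(3)=20, f(4)=124, f(5)=164, f(6)=412, f(7)=740, f(8)=1564; answer 1564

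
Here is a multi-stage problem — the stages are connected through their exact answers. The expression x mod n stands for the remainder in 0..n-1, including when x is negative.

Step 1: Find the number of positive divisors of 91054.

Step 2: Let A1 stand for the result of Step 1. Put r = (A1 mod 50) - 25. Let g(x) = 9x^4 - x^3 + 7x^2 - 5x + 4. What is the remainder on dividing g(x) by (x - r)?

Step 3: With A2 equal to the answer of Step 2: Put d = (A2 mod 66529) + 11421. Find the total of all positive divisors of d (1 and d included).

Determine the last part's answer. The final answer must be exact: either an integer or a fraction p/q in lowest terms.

Step 1: 91054 = 2 * 53 * 859; number of divisors = (1+1) * (1+1) * (1+1) = 8; answer 8
Step 2: A1 = 8; r = -17; remainder = value at the root: 9*(-17)^4 - 1*(-17)^3 + 7*(-17)^2 - 5*(-17)^1 + 4 = (751689) + (4913) + (2023) + (85) + (4) = 758714; answer 758714
Step 3: A2 = 758714; d = 38316; 38316 = 2^2 * 3 * 31 * 103; sigma = (1 + 2 + 4) * (1 + 3) * (1 + 31) * (1 + 103) = 7 * 4 * 32 * 104 = 93184; answer 93184

93184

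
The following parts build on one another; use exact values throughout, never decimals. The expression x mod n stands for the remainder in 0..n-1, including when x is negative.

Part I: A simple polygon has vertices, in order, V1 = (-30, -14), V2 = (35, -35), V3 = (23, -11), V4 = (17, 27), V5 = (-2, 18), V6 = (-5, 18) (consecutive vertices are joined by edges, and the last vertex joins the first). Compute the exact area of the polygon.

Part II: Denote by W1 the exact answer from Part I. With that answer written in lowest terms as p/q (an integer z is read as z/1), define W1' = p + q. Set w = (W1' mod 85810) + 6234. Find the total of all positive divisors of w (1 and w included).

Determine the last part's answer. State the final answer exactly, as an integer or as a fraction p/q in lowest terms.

8352

Part I: cross terms: (-30*-35 - 35*-14)=1540, (35*-11 - 23*-35)=420, (23*27 - 17*-11)=808, (17*18 - -2*27)=360, (-2*18 - -5*18)=54, (-5*-14 - -30*18)=610; twice the area = |3792| = 3792; area = 1896; answer 1896
Part II: W1 = 1896; threaded value p + q = 1897; w = 8131; 8131 = 47 * 173; sigma = (1 + 47) * (1 + 173) = 48 * 174 = 8352; answer 8352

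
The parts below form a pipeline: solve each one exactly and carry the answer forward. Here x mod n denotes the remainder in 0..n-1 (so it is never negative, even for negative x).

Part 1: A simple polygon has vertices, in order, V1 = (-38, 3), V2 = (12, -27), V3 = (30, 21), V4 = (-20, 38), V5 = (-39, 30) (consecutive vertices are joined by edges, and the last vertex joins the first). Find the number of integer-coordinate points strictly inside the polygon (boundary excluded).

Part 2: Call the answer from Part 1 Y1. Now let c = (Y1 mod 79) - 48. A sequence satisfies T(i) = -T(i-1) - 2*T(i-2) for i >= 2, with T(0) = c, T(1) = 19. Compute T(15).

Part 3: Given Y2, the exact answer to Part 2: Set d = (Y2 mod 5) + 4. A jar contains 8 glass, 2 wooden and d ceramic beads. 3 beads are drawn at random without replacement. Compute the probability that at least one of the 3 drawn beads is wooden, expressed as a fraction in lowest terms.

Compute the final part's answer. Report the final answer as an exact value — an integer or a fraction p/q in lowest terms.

Part 1: cross terms: (-38*-27 - 12*3)=990, (12*21 - 30*-27)=1062, (30*38 - -20*21)=1560, (-20*30 - -39*38)=882, (-39*3 - -38*30)=1023; twice the area = |5517| = 5517; area = 5517/2; boundary points = 10 + 6 + 1 + 1 + 1 = 19; strictly interior points = area - boundary/2 + 1 = 2750; answer 2750
Part 2: Y1 = 2750; c = 16; T(2) = -1*(19) - 2*(16) = -51; iterating: T(2)=-51, T(3)=13, T(4)=89, T(5)=-115, T(6)=-63, T(7)=293, T(8)=-167, T(9)=-419, T(10)=753, T(11)=85, T(12)=-1591, T(13)=1421, T(14)=1761, T(15)=-4603; answer -4603
Part 3: Y2 = -4603; d = 6; total draws C(16,3) = 560; complement C(14,3) = 364; favorable 560 - 364 = 196; P = 7/20; answer 7/20

7/20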